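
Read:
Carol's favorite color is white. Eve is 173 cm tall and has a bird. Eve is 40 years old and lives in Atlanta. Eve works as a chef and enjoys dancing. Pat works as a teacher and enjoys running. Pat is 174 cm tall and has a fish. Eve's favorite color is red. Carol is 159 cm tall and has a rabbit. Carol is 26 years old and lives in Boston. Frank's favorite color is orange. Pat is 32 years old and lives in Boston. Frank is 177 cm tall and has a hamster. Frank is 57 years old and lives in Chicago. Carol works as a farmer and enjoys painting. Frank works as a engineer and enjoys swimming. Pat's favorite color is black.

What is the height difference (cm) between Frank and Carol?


|177 - 159| = 18

18


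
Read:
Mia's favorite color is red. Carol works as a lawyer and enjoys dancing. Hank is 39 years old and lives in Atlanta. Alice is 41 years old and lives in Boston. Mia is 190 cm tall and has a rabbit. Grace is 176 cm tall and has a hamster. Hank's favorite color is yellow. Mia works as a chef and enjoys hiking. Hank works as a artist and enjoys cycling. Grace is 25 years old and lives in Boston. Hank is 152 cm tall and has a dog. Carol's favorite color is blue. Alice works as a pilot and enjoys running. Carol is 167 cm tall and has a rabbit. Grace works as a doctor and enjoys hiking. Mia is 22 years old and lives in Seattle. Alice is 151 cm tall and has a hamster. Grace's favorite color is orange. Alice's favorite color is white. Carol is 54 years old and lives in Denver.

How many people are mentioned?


People: Hank, Grace, Carol, Mia, Alice. Count = 5

5


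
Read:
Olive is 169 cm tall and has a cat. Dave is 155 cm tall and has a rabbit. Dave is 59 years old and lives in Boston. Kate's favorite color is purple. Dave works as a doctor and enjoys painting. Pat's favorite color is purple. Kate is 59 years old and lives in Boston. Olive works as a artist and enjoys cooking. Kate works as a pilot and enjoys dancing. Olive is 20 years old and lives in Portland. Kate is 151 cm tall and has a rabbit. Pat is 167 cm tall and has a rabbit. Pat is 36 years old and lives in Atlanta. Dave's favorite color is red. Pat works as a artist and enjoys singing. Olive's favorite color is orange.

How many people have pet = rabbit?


Count: 3

3


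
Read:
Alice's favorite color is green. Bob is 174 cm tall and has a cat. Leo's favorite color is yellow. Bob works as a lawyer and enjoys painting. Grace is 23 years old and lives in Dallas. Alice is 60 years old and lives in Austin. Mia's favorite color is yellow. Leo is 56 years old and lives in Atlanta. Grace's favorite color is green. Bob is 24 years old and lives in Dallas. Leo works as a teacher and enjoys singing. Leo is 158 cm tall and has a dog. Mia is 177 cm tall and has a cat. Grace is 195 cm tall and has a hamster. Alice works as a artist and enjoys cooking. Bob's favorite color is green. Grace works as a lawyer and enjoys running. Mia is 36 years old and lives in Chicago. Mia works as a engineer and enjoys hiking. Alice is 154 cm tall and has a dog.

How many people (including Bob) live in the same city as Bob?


Bob lives in Dallas. Count = 2

2


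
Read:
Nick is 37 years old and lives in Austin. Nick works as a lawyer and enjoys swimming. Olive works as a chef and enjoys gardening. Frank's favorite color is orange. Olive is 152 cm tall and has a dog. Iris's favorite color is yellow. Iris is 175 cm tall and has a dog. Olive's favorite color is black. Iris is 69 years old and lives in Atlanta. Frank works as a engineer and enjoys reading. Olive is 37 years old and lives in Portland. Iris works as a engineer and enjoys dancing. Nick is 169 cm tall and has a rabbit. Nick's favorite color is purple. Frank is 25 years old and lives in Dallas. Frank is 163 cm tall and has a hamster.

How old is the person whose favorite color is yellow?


Person with favorite color=yellow is Iris, age 69

69


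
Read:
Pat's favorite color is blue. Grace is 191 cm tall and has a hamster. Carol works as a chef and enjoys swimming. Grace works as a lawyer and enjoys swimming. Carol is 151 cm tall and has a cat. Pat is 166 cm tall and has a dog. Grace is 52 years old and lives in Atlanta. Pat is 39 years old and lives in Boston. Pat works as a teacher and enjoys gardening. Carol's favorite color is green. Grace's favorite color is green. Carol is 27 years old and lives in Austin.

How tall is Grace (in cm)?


Grace is 191 cm tall

191


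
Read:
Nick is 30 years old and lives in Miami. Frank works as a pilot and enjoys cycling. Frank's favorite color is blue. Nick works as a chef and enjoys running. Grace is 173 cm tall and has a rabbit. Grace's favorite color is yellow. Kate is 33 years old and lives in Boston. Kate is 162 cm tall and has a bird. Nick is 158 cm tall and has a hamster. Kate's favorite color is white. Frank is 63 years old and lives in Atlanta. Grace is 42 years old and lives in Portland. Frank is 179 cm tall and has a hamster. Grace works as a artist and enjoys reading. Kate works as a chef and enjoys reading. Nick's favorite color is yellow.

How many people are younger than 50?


Filter: 3

3


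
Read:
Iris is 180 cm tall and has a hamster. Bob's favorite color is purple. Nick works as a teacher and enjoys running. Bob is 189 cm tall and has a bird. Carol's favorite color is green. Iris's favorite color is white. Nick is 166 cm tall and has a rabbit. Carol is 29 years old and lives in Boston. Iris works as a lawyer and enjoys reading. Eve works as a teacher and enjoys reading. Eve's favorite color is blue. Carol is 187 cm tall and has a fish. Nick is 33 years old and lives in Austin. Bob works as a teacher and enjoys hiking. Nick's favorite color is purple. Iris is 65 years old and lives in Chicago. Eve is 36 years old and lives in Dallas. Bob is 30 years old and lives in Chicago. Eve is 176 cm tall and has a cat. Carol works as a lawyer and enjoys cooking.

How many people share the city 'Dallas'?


Count: 1

1


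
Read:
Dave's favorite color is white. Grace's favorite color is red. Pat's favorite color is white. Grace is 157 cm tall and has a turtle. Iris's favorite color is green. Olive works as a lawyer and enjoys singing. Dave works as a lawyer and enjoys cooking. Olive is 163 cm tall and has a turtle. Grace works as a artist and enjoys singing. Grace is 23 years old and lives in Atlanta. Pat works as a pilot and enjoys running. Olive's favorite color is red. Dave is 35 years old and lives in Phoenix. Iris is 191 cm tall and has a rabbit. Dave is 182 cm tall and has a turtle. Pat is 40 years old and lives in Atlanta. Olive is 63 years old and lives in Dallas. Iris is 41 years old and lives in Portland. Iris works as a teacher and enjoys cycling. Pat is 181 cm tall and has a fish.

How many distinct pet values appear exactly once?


Unique pet values: 2

2


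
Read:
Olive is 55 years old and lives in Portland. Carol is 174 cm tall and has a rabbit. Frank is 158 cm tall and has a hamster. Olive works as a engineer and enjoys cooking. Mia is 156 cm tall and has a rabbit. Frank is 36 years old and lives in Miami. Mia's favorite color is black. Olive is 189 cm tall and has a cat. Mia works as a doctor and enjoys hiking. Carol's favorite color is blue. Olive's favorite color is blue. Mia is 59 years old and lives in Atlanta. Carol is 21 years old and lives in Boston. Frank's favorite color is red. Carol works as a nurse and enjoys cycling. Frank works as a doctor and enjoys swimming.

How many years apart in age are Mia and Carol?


59 vs 21, diff = 38

38


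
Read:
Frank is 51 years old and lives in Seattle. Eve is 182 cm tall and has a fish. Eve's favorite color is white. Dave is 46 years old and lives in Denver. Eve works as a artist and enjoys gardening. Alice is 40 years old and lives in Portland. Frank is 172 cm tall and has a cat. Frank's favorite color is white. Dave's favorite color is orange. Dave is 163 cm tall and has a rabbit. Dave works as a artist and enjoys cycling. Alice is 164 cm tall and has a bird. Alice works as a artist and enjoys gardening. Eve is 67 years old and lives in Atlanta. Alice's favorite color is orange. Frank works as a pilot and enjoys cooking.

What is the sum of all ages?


67+51+40+46 = 204

204


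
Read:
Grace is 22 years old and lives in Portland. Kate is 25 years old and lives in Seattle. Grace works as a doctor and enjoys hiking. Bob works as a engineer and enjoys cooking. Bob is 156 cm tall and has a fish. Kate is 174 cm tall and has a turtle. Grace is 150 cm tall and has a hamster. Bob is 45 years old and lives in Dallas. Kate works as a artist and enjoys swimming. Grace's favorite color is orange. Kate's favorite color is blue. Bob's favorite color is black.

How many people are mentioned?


People: Grace, Bob, Kate. Count = 3

3


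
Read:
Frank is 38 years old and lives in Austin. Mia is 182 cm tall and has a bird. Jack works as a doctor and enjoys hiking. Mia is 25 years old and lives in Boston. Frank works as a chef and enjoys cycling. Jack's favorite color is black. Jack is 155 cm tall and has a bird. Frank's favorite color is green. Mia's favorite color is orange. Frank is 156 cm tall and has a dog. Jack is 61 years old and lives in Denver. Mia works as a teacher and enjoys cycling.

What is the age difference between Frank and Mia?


|38 - 25| = 13

13


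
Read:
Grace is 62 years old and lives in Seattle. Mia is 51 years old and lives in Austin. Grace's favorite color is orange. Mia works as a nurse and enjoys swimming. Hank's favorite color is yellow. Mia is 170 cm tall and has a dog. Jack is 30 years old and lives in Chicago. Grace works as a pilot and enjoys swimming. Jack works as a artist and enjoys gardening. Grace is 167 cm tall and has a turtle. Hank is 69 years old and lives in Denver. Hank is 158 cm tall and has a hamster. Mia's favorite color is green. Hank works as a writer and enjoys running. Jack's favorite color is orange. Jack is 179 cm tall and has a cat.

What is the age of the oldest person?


Oldest: Hank at 69

69


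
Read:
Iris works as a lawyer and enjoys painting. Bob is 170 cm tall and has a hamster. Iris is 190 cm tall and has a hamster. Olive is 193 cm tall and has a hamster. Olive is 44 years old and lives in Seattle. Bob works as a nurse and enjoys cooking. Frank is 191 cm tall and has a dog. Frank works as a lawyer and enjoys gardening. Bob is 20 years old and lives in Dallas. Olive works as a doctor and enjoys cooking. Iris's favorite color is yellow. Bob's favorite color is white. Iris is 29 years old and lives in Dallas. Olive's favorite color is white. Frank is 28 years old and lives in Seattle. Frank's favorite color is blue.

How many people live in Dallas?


Count in Dallas: 2

2


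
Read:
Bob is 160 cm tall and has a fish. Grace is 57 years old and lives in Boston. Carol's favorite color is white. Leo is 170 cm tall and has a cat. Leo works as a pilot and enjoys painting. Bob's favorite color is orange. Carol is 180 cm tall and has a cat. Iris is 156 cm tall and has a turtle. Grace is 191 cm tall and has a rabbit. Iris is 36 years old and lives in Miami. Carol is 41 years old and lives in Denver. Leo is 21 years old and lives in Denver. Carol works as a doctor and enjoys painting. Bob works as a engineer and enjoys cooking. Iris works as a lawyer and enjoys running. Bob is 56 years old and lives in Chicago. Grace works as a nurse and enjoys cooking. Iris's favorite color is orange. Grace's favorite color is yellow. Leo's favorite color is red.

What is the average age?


Sum=211, n=5, avg=42.2

42.2


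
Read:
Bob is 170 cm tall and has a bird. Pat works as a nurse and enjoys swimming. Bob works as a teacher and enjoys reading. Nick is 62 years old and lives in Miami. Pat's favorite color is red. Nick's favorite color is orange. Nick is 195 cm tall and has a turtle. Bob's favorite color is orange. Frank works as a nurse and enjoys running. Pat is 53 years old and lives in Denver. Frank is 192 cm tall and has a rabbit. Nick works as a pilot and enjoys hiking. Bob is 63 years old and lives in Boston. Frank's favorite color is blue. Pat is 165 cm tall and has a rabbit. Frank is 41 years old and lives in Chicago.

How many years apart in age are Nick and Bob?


62 vs 63, diff = 1

1


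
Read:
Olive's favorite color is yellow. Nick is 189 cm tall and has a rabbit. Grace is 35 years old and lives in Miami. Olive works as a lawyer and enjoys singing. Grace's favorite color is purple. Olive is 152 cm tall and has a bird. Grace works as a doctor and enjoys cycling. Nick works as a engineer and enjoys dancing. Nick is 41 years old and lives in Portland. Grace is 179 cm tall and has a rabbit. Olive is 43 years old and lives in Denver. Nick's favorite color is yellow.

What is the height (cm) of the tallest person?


Tallest: Nick at 189 cm

189


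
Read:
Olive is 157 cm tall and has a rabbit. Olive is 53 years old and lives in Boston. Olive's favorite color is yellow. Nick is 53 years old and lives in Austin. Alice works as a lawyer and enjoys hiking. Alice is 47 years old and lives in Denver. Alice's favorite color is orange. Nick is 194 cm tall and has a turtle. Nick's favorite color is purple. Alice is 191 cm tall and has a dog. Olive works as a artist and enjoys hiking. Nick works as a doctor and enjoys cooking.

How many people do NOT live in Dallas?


Not in Dallas: 3

3


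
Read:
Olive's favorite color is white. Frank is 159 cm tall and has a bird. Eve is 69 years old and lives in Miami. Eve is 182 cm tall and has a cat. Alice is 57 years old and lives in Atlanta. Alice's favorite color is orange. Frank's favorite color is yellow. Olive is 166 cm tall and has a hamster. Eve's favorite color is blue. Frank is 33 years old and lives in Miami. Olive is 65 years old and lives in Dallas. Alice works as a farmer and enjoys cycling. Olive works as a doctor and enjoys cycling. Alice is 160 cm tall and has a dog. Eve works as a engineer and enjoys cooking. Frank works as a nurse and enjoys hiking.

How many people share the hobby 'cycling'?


Count: 2

2


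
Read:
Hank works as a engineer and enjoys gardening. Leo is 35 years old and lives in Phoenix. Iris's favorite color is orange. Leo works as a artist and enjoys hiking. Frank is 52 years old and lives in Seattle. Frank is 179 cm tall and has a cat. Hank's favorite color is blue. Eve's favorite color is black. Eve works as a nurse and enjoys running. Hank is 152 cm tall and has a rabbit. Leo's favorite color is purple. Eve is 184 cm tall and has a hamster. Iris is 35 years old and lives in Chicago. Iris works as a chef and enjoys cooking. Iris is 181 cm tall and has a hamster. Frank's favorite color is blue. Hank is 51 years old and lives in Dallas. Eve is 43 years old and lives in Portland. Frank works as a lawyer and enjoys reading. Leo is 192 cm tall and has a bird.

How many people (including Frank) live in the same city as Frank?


Frank lives in Seattle. Count = 1

1


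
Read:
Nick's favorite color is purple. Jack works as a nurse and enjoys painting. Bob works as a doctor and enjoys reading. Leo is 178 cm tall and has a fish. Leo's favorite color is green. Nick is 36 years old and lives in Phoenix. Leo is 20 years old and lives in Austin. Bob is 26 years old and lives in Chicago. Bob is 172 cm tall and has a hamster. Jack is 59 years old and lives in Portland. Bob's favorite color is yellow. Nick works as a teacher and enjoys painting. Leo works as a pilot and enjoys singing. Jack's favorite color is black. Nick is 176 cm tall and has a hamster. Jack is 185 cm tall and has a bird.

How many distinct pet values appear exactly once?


Unique pet values: 2

2


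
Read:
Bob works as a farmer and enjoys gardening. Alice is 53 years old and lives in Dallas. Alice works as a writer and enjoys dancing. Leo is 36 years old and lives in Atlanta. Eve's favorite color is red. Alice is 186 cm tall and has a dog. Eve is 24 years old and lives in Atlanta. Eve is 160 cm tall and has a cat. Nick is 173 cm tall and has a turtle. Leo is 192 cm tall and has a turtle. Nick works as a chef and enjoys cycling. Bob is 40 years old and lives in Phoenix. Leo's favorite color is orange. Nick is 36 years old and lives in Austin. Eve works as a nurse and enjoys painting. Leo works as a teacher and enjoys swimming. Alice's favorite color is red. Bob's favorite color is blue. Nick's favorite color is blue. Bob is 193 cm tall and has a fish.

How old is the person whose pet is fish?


Person with pet=fish is Bob, age 40

40


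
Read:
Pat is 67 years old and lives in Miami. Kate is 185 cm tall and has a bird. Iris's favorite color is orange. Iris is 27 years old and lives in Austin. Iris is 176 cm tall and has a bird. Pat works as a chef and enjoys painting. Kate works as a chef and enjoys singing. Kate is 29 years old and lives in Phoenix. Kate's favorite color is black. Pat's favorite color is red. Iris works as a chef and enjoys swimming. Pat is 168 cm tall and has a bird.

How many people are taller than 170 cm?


Taller than 170: 2

2


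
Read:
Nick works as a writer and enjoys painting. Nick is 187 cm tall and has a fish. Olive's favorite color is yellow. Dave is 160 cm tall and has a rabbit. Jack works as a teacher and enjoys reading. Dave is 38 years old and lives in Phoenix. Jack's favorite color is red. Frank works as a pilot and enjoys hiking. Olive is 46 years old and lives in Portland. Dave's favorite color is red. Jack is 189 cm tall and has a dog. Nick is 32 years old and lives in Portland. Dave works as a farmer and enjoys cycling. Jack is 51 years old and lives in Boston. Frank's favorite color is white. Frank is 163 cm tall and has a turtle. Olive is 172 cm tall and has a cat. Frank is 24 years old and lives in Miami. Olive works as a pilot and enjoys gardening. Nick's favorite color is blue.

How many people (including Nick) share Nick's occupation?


Nick is a writer. Count = 1

1


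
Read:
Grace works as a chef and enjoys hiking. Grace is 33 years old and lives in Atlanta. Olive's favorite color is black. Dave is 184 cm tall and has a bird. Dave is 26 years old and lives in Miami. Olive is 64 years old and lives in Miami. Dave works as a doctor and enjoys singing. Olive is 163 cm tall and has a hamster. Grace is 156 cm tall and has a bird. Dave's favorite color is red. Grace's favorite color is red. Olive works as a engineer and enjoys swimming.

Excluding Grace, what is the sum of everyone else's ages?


Sum (excluding Grace): 90

90


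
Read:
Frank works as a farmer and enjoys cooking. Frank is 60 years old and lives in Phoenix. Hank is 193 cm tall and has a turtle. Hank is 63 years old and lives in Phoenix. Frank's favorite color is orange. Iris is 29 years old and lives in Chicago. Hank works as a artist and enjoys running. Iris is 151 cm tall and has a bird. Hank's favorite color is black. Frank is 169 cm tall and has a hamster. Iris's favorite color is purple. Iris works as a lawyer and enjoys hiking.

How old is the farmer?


The farmer is Frank, age 60

60


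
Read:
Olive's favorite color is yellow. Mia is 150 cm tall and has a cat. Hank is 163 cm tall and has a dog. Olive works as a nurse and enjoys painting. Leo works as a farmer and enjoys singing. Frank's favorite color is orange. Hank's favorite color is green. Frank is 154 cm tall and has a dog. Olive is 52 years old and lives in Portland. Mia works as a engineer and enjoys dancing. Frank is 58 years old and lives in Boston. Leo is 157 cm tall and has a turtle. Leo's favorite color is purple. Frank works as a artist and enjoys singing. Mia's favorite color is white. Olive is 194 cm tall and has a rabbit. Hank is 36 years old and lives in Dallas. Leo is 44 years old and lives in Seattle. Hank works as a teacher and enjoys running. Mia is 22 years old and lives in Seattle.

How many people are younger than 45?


Filter: 3

3


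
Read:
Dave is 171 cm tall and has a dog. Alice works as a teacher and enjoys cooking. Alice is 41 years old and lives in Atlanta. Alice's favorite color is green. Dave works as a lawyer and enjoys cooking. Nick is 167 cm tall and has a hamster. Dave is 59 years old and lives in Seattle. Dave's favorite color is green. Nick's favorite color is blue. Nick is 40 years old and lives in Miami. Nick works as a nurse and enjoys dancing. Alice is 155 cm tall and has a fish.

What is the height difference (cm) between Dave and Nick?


|171 - 167| = 4

4


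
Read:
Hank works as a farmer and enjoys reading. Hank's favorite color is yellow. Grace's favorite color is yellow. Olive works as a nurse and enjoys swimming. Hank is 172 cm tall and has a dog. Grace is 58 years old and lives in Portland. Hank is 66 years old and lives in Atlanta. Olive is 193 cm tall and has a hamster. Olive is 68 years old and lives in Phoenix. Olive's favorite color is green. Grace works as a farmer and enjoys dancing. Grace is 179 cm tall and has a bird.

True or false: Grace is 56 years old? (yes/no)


Grace is actually 58. no

no


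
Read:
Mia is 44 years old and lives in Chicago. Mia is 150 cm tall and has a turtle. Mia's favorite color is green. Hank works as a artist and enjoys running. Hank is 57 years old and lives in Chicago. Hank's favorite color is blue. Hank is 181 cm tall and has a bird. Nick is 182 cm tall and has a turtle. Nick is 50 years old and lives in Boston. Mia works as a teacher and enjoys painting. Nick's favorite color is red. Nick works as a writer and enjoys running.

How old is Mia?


Mia is 44 years old

44


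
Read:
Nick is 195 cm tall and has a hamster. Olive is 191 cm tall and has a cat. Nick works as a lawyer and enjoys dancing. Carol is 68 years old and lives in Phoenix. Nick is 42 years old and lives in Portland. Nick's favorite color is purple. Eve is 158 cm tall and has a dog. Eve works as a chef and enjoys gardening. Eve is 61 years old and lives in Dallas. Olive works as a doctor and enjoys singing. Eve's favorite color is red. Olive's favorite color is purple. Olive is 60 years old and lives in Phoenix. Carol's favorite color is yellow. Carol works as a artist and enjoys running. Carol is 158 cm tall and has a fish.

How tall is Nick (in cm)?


Nick is 195 cm tall

195


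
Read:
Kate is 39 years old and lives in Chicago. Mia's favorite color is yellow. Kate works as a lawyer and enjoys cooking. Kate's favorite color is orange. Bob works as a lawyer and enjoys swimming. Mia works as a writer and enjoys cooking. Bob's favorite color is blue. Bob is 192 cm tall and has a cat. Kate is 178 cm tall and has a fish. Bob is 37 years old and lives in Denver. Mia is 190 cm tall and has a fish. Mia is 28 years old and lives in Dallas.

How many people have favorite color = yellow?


Count: 1

1


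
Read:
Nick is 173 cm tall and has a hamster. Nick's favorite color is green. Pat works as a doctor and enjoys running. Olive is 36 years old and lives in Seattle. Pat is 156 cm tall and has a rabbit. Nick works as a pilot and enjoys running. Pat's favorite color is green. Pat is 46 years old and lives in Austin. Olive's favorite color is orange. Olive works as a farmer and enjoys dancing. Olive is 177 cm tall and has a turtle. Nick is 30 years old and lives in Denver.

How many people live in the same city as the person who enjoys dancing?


Person with hobby dancing is Olive, city Seattle. Count = 1

1


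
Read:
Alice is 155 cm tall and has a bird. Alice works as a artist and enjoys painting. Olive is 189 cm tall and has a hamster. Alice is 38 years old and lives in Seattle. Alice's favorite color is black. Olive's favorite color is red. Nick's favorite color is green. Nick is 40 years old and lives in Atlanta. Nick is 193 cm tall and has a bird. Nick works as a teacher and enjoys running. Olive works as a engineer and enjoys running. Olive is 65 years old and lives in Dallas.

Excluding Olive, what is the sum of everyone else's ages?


Sum (excluding Olive): 78

78


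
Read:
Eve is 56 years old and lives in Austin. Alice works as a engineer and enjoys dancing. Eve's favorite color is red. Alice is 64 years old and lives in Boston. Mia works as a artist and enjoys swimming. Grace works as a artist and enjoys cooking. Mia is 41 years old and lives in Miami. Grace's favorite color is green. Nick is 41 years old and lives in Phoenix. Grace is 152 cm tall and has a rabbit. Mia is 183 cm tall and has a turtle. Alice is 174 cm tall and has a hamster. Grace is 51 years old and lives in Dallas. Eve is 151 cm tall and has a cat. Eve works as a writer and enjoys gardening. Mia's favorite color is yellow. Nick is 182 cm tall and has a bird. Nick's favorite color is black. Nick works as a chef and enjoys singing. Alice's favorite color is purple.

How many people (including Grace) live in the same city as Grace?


Grace lives in Dallas. Count = 1

1


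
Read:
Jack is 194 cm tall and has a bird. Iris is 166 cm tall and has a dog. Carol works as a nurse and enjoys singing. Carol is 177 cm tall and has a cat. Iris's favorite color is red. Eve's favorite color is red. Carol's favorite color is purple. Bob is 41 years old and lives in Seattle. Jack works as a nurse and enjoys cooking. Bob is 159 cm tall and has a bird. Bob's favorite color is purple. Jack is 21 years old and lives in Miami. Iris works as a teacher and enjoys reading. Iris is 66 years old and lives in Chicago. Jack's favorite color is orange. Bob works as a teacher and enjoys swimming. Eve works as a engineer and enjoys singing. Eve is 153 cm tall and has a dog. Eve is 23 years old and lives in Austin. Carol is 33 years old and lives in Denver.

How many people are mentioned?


People: Eve, Jack, Bob, Iris, Carol. Count = 5

5


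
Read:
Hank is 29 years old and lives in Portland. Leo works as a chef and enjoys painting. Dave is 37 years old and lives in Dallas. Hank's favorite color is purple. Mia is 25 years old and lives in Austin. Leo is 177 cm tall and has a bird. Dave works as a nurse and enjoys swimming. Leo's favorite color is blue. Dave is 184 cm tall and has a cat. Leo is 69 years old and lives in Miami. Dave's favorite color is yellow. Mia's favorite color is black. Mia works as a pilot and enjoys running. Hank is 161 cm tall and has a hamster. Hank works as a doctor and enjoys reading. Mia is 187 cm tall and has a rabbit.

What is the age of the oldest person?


Oldest: Leo at 69

69


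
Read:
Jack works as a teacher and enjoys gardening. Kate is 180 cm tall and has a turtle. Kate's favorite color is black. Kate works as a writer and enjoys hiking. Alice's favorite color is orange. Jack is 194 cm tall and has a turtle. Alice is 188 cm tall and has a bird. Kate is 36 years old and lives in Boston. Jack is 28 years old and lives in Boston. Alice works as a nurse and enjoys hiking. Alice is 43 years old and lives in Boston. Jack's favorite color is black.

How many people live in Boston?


Count in Boston: 3

3


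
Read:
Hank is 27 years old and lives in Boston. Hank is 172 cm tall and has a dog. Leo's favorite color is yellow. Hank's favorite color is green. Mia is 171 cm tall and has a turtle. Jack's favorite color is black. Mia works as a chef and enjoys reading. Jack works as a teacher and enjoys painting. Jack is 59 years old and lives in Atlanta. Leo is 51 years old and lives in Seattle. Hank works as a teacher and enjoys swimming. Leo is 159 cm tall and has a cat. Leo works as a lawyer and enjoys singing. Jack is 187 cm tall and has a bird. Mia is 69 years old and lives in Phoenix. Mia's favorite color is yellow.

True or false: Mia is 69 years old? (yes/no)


Mia is actually 69. yes

yes


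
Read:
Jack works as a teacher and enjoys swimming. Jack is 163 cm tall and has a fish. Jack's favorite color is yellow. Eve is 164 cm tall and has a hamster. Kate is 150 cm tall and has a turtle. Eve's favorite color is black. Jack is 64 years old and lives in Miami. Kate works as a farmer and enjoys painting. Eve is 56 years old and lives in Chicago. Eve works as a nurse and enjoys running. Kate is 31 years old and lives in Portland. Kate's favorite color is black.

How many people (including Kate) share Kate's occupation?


Kate is a farmer. Count = 1

1


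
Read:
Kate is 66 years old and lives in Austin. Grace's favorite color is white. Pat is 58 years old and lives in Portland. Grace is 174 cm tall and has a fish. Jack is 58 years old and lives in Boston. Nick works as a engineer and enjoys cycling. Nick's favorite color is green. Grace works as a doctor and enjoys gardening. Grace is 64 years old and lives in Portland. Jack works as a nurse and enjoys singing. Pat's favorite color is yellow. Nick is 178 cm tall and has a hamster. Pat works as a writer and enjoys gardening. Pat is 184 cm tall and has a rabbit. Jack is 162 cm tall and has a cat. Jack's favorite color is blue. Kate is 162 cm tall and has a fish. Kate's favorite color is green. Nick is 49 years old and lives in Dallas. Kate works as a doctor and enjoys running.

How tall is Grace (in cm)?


Grace is 174 cm tall

174


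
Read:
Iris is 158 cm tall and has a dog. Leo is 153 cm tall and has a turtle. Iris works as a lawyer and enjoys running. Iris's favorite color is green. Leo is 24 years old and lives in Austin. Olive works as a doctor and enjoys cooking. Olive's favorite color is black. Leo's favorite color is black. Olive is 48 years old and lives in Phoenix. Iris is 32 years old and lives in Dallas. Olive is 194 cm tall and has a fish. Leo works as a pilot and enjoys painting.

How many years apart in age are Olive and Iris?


48 vs 32, diff = 16

16


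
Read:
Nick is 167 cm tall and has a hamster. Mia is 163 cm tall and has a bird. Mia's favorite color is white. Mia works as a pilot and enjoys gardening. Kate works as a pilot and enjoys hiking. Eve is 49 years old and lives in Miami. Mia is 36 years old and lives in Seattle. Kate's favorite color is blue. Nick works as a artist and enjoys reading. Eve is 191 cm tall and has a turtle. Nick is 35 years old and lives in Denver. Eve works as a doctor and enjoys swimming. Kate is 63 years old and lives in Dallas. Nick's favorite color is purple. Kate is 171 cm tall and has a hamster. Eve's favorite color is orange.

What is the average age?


Sum=183, n=4, avg=45.75

45.75


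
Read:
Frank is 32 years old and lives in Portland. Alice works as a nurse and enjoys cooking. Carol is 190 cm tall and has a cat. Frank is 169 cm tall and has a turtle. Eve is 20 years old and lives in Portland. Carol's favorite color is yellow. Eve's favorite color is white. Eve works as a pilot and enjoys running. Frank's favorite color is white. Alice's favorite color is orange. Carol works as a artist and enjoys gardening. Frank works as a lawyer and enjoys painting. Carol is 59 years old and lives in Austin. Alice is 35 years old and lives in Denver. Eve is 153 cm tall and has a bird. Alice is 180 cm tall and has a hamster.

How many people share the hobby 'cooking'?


Count: 1

1


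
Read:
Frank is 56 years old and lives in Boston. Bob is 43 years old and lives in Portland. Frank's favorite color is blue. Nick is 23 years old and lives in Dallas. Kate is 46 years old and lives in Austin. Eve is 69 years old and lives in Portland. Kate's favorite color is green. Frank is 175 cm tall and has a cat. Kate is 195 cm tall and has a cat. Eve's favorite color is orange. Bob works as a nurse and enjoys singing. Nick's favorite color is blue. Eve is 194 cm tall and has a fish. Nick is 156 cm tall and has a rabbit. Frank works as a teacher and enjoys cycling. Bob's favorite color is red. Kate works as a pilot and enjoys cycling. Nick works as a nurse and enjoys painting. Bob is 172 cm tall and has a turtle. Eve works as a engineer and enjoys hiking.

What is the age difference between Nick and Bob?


|23 - 43| = 20

20


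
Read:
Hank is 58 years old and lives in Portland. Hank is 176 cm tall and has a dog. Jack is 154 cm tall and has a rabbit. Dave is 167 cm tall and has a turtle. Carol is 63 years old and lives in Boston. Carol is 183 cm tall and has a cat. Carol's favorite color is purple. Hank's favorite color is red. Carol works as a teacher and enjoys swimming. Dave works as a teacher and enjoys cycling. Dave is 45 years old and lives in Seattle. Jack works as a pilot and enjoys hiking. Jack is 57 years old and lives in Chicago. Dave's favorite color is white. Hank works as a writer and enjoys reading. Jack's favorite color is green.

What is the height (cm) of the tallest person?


Tallest: Carol at 183 cm

183


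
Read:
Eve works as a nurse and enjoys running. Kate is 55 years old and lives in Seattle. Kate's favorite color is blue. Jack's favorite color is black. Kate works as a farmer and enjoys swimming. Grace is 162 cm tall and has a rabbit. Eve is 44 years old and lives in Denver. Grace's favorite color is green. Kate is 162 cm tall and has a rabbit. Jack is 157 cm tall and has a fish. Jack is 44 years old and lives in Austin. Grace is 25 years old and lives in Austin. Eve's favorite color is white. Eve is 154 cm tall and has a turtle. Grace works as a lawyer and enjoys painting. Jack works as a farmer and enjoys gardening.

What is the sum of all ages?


25+44+44+55 = 168

168


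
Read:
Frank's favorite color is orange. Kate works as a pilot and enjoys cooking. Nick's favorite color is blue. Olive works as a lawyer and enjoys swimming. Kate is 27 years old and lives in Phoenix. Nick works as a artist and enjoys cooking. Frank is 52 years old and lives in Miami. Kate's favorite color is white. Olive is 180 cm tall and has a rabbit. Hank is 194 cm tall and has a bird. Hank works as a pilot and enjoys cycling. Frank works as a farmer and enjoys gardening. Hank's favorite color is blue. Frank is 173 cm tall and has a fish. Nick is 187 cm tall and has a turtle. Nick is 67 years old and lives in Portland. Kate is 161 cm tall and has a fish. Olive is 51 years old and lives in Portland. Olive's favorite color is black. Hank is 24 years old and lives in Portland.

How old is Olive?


Olive is 51 years old

51


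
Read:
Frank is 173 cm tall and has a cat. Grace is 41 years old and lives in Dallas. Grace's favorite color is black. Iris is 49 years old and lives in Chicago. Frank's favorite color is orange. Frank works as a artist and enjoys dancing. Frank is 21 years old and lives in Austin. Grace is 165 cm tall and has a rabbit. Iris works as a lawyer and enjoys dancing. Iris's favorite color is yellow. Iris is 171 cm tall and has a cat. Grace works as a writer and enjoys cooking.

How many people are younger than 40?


Filter: 1

1


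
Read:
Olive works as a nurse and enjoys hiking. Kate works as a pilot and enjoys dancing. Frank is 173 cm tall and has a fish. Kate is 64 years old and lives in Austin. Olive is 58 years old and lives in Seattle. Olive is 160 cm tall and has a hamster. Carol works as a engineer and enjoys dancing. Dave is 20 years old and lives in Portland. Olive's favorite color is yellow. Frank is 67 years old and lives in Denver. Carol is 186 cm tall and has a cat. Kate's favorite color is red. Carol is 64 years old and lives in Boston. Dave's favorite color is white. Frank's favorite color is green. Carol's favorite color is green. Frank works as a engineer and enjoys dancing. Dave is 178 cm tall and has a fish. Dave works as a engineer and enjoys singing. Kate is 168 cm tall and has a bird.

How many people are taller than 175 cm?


Taller than 175: 2

2


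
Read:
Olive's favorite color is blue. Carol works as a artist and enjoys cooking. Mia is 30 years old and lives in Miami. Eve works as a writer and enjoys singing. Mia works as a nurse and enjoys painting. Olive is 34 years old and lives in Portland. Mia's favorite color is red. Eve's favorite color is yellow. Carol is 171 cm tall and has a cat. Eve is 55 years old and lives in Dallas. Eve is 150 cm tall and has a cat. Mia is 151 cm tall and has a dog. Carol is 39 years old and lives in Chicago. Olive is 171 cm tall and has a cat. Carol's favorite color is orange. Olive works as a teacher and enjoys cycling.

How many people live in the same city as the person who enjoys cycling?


Person with hobby cycling is Olive, city Portland. Count = 1

1


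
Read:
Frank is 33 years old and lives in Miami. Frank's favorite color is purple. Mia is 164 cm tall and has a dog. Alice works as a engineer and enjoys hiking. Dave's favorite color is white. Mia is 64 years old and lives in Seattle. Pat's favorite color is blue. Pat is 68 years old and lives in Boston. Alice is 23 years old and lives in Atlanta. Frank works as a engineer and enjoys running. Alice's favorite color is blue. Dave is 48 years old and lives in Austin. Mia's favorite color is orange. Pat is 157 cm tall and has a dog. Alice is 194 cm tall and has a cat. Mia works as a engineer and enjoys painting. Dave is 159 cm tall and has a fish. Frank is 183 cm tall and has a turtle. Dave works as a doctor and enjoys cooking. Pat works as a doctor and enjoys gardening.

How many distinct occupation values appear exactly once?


Unique occupation values: 0

0


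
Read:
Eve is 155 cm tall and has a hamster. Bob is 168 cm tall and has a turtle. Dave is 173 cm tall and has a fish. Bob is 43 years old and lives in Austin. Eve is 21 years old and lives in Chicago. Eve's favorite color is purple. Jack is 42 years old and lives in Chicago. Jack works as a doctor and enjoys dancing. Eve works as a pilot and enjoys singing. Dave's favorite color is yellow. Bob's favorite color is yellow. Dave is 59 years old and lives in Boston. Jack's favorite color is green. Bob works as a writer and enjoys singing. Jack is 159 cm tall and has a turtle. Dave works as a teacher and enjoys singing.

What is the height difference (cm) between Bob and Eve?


|168 - 155| = 13

13


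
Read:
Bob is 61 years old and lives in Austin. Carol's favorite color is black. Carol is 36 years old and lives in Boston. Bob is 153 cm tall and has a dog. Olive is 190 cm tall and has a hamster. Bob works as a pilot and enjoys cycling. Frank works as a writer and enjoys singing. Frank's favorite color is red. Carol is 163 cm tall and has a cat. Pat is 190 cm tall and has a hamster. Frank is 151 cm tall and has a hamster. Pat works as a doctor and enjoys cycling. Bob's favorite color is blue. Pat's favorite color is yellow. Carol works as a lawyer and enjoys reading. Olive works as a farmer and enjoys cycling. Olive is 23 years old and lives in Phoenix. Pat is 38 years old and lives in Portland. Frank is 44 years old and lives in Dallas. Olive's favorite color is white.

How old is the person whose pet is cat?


Person with pet=cat is Carol, age 36

36


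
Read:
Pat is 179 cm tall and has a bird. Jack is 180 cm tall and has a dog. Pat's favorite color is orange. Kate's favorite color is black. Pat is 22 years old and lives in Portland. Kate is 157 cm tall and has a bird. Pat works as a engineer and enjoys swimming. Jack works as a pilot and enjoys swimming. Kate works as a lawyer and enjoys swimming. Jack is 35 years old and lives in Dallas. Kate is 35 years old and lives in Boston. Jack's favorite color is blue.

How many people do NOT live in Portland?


Not in Portland: 2

2


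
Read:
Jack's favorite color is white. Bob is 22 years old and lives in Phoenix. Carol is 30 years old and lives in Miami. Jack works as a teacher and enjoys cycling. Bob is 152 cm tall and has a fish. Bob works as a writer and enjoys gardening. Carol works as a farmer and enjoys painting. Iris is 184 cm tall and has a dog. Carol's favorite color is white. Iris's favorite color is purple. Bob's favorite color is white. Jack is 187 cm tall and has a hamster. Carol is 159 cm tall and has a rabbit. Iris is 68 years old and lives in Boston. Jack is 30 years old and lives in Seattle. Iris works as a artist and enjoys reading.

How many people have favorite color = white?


Count: 3

3


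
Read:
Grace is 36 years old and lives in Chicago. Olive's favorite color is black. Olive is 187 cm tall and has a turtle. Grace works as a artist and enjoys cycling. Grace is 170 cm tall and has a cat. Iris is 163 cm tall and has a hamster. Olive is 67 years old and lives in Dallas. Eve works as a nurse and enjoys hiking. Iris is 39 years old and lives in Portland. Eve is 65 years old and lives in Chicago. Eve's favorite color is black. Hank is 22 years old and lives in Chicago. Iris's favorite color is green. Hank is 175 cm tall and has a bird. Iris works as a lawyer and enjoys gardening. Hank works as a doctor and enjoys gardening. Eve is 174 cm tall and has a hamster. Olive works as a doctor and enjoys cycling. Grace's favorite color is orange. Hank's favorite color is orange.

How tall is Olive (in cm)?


Olive is 187 cm tall

187
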